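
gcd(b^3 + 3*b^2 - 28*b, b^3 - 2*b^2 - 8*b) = b^2 - 4*b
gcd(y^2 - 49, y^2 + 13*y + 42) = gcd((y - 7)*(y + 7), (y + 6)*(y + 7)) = y + 7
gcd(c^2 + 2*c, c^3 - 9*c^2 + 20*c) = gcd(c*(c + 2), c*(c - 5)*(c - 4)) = c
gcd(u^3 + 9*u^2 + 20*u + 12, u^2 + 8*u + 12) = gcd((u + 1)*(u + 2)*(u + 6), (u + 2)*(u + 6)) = u^2 + 8*u + 12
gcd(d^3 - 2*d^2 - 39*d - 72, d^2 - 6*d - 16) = d - 8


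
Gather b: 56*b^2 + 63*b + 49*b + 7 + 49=56*b^2 + 112*b + 56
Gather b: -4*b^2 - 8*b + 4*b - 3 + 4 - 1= -4*b^2 - 4*b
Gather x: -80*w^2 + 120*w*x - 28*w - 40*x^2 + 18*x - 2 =-80*w^2 - 28*w - 40*x^2 + x*(120*w + 18) - 2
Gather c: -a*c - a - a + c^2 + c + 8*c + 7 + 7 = -2*a + c^2 + c*(9 - a) + 14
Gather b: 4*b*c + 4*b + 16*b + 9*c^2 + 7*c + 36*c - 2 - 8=b*(4*c + 20) + 9*c^2 + 43*c - 10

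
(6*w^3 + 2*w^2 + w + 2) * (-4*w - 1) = -24*w^4 - 14*w^3 - 6*w^2 - 9*w - 2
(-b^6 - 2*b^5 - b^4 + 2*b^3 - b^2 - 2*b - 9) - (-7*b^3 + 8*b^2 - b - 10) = -b^6 - 2*b^5 - b^4 + 9*b^3 - 9*b^2 - b + 1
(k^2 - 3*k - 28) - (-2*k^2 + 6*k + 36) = 3*k^2 - 9*k - 64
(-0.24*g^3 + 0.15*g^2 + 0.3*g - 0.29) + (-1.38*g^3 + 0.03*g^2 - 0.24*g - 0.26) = -1.62*g^3 + 0.18*g^2 + 0.06*g - 0.55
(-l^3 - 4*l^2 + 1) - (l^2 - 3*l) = -l^3 - 5*l^2 + 3*l + 1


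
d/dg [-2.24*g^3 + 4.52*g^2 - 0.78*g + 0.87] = -6.72*g^2 + 9.04*g - 0.78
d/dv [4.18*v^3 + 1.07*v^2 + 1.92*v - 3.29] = 12.54*v^2 + 2.14*v + 1.92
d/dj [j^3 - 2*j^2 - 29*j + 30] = 3*j^2 - 4*j - 29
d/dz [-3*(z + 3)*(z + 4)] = -6*z - 21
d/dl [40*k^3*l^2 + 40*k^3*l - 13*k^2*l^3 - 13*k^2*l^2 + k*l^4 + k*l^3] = k*(80*k^2*l + 40*k^2 - 39*k*l^2 - 26*k*l + 4*l^3 + 3*l^2)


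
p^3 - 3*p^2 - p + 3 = (p - 3)*(p - 1)*(p + 1)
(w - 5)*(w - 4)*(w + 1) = w^3 - 8*w^2 + 11*w + 20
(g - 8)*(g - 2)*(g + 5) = g^3 - 5*g^2 - 34*g + 80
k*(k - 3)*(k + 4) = k^3 + k^2 - 12*k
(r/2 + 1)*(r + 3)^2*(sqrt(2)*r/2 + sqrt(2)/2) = sqrt(2)*r^4/4 + 9*sqrt(2)*r^3/4 + 29*sqrt(2)*r^2/4 + 39*sqrt(2)*r/4 + 9*sqrt(2)/2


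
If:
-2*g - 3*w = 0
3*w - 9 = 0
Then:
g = -9/2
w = 3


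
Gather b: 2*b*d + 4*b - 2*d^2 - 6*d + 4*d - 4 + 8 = b*(2*d + 4) - 2*d^2 - 2*d + 4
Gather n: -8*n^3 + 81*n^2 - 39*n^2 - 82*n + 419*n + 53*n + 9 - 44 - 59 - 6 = -8*n^3 + 42*n^2 + 390*n - 100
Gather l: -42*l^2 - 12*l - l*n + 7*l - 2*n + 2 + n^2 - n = -42*l^2 + l*(-n - 5) + n^2 - 3*n + 2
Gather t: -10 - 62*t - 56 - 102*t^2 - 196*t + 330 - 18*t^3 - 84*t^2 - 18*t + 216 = -18*t^3 - 186*t^2 - 276*t + 480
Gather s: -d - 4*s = -d - 4*s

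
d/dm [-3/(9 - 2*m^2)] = -12*m/(2*m^2 - 9)^2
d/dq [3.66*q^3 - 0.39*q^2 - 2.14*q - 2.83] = 10.98*q^2 - 0.78*q - 2.14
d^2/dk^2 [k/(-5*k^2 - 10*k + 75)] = 2*(-4*k*(k + 1)^2 + (3*k + 2)*(k^2 + 2*k - 15))/(5*(k^2 + 2*k - 15)^3)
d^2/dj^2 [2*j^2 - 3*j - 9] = 4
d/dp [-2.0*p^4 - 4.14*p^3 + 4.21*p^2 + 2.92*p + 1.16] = -8.0*p^3 - 12.42*p^2 + 8.42*p + 2.92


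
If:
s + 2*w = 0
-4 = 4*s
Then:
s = -1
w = 1/2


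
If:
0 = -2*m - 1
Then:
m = -1/2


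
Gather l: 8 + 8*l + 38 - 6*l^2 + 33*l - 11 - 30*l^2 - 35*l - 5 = -36*l^2 + 6*l + 30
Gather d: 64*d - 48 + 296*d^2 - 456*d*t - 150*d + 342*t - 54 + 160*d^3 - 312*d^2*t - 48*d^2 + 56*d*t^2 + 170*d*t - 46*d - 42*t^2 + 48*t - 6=160*d^3 + d^2*(248 - 312*t) + d*(56*t^2 - 286*t - 132) - 42*t^2 + 390*t - 108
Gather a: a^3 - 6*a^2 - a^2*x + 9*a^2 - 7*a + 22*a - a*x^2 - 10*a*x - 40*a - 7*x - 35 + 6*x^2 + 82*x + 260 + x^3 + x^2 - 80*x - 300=a^3 + a^2*(3 - x) + a*(-x^2 - 10*x - 25) + x^3 + 7*x^2 - 5*x - 75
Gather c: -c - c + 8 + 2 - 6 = 4 - 2*c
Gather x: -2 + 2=0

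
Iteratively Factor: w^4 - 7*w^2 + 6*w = (w - 1)*(w^3 + w^2 - 6*w) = (w - 2)*(w - 1)*(w^2 + 3*w) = w*(w - 2)*(w - 1)*(w + 3)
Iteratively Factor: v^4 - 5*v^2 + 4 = (v - 1)*(v^3 + v^2 - 4*v - 4) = (v - 1)*(v + 2)*(v^2 - v - 2) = (v - 2)*(v - 1)*(v + 2)*(v + 1)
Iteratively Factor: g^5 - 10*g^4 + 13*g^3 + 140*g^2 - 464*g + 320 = (g + 4)*(g^4 - 14*g^3 + 69*g^2 - 136*g + 80) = (g - 4)*(g + 4)*(g^3 - 10*g^2 + 29*g - 20) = (g - 4)*(g - 1)*(g + 4)*(g^2 - 9*g + 20) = (g - 4)^2*(g - 1)*(g + 4)*(g - 5)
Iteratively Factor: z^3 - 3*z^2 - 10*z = (z - 5)*(z^2 + 2*z) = z*(z - 5)*(z + 2)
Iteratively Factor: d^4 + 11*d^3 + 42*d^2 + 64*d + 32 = (d + 4)*(d^3 + 7*d^2 + 14*d + 8) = (d + 1)*(d + 4)*(d^2 + 6*d + 8) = (d + 1)*(d + 2)*(d + 4)*(d + 4)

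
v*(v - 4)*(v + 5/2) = v^3 - 3*v^2/2 - 10*v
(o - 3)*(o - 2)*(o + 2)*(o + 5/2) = o^4 - o^3/2 - 23*o^2/2 + 2*o + 30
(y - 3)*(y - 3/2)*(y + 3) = y^3 - 3*y^2/2 - 9*y + 27/2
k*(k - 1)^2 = k^3 - 2*k^2 + k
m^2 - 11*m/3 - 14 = (m - 6)*(m + 7/3)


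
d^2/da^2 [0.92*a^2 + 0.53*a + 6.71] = 1.84000000000000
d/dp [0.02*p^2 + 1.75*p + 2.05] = 0.04*p + 1.75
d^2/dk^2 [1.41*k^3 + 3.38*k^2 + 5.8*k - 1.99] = 8.46*k + 6.76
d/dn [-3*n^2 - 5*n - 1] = -6*n - 5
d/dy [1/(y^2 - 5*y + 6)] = (5 - 2*y)/(y^2 - 5*y + 6)^2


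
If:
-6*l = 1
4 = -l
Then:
No Solution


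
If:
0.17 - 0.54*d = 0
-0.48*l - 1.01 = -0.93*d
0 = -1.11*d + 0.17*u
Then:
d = 0.31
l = -1.49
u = 2.06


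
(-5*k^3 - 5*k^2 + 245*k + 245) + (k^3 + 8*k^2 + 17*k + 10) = -4*k^3 + 3*k^2 + 262*k + 255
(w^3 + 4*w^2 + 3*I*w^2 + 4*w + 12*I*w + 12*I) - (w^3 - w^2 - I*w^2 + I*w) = 5*w^2 + 4*I*w^2 + 4*w + 11*I*w + 12*I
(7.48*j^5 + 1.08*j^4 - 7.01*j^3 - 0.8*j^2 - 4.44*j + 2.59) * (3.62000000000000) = 27.0776*j^5 + 3.9096*j^4 - 25.3762*j^3 - 2.896*j^2 - 16.0728*j + 9.3758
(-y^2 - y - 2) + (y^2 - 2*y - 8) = -3*y - 10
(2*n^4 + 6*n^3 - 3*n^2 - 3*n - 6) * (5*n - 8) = 10*n^5 + 14*n^4 - 63*n^3 + 9*n^2 - 6*n + 48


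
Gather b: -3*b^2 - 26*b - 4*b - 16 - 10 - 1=-3*b^2 - 30*b - 27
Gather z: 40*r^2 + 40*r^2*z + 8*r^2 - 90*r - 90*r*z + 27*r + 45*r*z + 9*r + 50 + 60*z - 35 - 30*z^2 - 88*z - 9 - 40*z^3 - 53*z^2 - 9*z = 48*r^2 - 54*r - 40*z^3 - 83*z^2 + z*(40*r^2 - 45*r - 37) + 6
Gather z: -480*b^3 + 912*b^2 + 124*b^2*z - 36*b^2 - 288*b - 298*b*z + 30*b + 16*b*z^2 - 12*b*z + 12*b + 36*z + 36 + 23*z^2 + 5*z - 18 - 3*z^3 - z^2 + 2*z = -480*b^3 + 876*b^2 - 246*b - 3*z^3 + z^2*(16*b + 22) + z*(124*b^2 - 310*b + 43) + 18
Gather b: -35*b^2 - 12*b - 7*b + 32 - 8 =-35*b^2 - 19*b + 24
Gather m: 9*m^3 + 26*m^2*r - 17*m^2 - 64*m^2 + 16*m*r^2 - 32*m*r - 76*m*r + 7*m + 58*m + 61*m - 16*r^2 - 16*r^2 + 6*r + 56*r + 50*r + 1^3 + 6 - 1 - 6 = 9*m^3 + m^2*(26*r - 81) + m*(16*r^2 - 108*r + 126) - 32*r^2 + 112*r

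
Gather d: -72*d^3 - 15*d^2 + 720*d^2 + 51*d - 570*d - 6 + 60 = -72*d^3 + 705*d^2 - 519*d + 54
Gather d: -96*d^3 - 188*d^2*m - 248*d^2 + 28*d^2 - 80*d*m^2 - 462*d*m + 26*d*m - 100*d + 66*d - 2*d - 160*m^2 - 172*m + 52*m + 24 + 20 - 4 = -96*d^3 + d^2*(-188*m - 220) + d*(-80*m^2 - 436*m - 36) - 160*m^2 - 120*m + 40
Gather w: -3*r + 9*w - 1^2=-3*r + 9*w - 1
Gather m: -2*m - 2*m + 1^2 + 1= 2 - 4*m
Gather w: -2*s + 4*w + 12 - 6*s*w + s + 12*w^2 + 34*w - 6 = -s + 12*w^2 + w*(38 - 6*s) + 6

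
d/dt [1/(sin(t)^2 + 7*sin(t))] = -(2*sin(t) + 7)*cos(t)/((sin(t) + 7)^2*sin(t)^2)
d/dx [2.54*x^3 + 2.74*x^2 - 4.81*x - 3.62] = 7.62*x^2 + 5.48*x - 4.81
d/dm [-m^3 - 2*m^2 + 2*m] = -3*m^2 - 4*m + 2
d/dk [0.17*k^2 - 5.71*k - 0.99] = 0.34*k - 5.71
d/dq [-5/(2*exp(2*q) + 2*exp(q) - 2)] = (5*exp(q) + 5/2)*exp(q)/(exp(2*q) + exp(q) - 1)^2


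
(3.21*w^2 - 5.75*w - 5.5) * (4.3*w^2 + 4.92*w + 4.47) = 13.803*w^4 - 8.9318*w^3 - 37.5913*w^2 - 52.7625*w - 24.585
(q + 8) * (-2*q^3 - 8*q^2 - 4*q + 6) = -2*q^4 - 24*q^3 - 68*q^2 - 26*q + 48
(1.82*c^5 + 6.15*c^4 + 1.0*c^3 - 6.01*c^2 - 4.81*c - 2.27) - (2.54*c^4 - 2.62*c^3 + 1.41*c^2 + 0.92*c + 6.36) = 1.82*c^5 + 3.61*c^4 + 3.62*c^3 - 7.42*c^2 - 5.73*c - 8.63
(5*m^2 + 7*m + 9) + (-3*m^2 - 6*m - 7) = 2*m^2 + m + 2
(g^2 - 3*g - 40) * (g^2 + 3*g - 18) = g^4 - 67*g^2 - 66*g + 720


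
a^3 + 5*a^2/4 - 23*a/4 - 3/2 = (a - 2)*(a + 1/4)*(a + 3)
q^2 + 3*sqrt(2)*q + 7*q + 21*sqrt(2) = (q + 7)*(q + 3*sqrt(2))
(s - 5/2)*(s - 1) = s^2 - 7*s/2 + 5/2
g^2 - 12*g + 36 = (g - 6)^2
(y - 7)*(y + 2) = y^2 - 5*y - 14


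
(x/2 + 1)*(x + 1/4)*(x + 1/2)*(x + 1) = x^4/2 + 15*x^3/8 + 35*x^2/16 + 15*x/16 + 1/8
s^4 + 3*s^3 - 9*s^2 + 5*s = s*(s - 1)^2*(s + 5)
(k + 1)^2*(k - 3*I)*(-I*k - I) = -I*k^4 - 3*k^3 - 3*I*k^3 - 9*k^2 - 3*I*k^2 - 9*k - I*k - 3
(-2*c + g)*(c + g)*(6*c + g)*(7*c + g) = -84*c^4 - 68*c^3*g + 27*c^2*g^2 + 12*c*g^3 + g^4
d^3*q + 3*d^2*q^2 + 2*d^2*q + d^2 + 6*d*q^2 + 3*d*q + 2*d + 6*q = (d + 2)*(d + 3*q)*(d*q + 1)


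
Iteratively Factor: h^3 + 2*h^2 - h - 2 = (h + 1)*(h^2 + h - 2) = (h - 1)*(h + 1)*(h + 2)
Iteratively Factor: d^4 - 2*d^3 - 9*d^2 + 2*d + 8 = (d + 2)*(d^3 - 4*d^2 - d + 4) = (d - 4)*(d + 2)*(d^2 - 1) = (d - 4)*(d - 1)*(d + 2)*(d + 1)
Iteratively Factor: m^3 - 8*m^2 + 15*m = (m)*(m^2 - 8*m + 15) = m*(m - 5)*(m - 3)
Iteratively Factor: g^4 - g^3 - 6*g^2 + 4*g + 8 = (g - 2)*(g^3 + g^2 - 4*g - 4) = (g - 2)*(g + 2)*(g^2 - g - 2) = (g - 2)*(g + 1)*(g + 2)*(g - 2)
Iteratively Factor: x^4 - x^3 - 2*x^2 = (x)*(x^3 - x^2 - 2*x) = x*(x + 1)*(x^2 - 2*x) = x*(x - 2)*(x + 1)*(x)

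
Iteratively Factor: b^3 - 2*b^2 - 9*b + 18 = (b - 3)*(b^2 + b - 6) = (b - 3)*(b + 3)*(b - 2)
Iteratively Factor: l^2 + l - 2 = (l + 2)*(l - 1)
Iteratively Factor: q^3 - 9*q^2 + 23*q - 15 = (q - 3)*(q^2 - 6*q + 5) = (q - 3)*(q - 1)*(q - 5)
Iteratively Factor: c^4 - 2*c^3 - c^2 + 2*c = (c - 2)*(c^3 - c) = c*(c - 2)*(c^2 - 1) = c*(c - 2)*(c - 1)*(c + 1)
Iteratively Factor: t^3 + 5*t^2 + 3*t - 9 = (t - 1)*(t^2 + 6*t + 9) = (t - 1)*(t + 3)*(t + 3)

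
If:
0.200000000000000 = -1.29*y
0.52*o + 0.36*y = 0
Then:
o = 0.11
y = -0.16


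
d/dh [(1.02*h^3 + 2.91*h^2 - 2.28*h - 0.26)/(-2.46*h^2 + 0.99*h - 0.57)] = (-2.5092*h^4 + 2.0196*h^3 - 4.4721*h^2 - 4.5966*h + 1.557)/(6.0516*h^4 - 4.8708*h^3 + 3.7845*h^2 - 1.1286*h + 0.3249)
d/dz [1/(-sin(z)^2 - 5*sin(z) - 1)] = (2*sin(z) + 5)*cos(z)/(sin(z)^2 + 5*sin(z) + 1)^2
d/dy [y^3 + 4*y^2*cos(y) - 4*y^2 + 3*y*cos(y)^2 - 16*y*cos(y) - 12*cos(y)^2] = -4*y^2*sin(y) + 3*y^2 + 16*y*sin(y) - 3*y*sin(2*y) + 8*y*cos(y) - 8*y + 12*sin(2*y) + 3*cos(y)^2 - 16*cos(y)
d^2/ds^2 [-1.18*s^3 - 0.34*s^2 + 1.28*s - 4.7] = -7.08*s - 0.68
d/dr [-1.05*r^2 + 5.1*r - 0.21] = 5.1 - 2.1*r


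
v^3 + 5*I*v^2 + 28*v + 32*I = (v - 4*I)*(v + I)*(v + 8*I)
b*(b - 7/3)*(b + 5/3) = b^3 - 2*b^2/3 - 35*b/9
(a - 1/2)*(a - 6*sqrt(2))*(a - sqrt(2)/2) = a^3 - 13*sqrt(2)*a^2/2 - a^2/2 + 13*sqrt(2)*a/4 + 6*a - 3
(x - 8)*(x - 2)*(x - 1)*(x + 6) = x^4 - 5*x^3 - 40*x^2 + 140*x - 96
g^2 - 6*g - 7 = (g - 7)*(g + 1)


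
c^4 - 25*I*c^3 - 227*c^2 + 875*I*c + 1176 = (c - 8*I)*(c - 7*I)^2*(c - 3*I)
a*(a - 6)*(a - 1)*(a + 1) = a^4 - 6*a^3 - a^2 + 6*a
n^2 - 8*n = n*(n - 8)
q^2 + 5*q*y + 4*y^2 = (q + y)*(q + 4*y)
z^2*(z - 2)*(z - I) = z^4 - 2*z^3 - I*z^3 + 2*I*z^2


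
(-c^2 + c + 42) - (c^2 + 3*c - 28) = -2*c^2 - 2*c + 70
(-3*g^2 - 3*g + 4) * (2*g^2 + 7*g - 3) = -6*g^4 - 27*g^3 - 4*g^2 + 37*g - 12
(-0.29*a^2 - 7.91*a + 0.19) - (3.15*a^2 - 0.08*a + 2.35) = -3.44*a^2 - 7.83*a - 2.16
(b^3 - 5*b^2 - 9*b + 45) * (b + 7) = b^4 + 2*b^3 - 44*b^2 - 18*b + 315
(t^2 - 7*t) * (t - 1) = t^3 - 8*t^2 + 7*t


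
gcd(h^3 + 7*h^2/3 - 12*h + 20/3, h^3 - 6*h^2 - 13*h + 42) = h - 2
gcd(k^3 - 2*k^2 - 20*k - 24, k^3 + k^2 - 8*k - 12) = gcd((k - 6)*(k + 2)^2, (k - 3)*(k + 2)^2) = k^2 + 4*k + 4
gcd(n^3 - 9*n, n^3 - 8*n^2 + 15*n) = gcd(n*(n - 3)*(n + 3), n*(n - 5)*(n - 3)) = n^2 - 3*n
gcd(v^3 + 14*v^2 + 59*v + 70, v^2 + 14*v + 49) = v + 7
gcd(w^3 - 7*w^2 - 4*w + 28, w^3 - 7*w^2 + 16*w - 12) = w - 2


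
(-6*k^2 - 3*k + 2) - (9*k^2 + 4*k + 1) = -15*k^2 - 7*k + 1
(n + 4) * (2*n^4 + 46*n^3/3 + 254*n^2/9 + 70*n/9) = 2*n^5 + 70*n^4/3 + 806*n^3/9 + 362*n^2/3 + 280*n/9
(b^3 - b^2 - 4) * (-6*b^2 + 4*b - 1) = -6*b^5 + 10*b^4 - 5*b^3 + 25*b^2 - 16*b + 4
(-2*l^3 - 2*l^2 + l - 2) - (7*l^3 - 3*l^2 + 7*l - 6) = -9*l^3 + l^2 - 6*l + 4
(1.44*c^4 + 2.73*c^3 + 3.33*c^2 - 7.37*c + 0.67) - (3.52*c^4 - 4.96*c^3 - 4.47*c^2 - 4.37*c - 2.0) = -2.08*c^4 + 7.69*c^3 + 7.8*c^2 - 3.0*c + 2.67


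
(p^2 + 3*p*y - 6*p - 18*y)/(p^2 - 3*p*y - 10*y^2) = (-p^2 - 3*p*y + 6*p + 18*y)/(-p^2 + 3*p*y + 10*y^2)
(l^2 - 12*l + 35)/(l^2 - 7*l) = (l - 5)/l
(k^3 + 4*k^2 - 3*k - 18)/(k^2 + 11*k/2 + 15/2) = 2*(k^2 + k - 6)/(2*k + 5)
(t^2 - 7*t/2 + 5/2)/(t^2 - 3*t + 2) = (t - 5/2)/(t - 2)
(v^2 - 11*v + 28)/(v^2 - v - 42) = (v - 4)/(v + 6)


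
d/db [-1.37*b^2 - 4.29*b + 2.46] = -2.74*b - 4.29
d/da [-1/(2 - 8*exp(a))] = -2*exp(a)/(4*exp(a) - 1)^2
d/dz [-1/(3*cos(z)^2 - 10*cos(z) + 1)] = 2*(5 - 3*cos(z))*sin(z)/(3*cos(z)^2 - 10*cos(z) + 1)^2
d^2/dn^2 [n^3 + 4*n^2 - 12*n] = 6*n + 8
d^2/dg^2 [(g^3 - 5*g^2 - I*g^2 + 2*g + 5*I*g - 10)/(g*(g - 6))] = 2*(g^3*(8 - I) - 30*g^2 + 180*g - 360)/(g^3*(g^3 - 18*g^2 + 108*g - 216))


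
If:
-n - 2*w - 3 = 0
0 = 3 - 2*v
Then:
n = -2*w - 3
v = 3/2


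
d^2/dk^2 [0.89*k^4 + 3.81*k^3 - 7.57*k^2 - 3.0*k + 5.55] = 10.68*k^2 + 22.86*k - 15.14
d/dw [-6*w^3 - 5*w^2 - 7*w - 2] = -18*w^2 - 10*w - 7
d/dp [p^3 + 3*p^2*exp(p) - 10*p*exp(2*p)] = 3*p^2*exp(p) + 3*p^2 - 20*p*exp(2*p) + 6*p*exp(p) - 10*exp(2*p)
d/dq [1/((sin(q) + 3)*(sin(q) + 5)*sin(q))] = (-16*sin(q) + 3*cos(q)^2 - 18)*cos(q)/((sin(q) + 3)^2*(sin(q) + 5)^2*sin(q)^2)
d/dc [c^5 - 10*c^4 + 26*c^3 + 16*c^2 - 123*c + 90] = 5*c^4 - 40*c^3 + 78*c^2 + 32*c - 123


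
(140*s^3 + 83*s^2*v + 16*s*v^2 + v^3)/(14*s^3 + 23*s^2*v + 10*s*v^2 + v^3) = (20*s^2 + 9*s*v + v^2)/(2*s^2 + 3*s*v + v^2)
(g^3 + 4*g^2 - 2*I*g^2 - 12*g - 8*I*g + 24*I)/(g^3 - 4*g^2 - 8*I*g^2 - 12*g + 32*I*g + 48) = (g^2 + 4*g - 12)/(g^2 + g*(-4 - 6*I) + 24*I)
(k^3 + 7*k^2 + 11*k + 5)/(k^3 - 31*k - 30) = (k + 1)/(k - 6)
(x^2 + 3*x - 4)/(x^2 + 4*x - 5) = (x + 4)/(x + 5)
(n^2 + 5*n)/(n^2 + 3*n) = (n + 5)/(n + 3)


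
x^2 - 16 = (x - 4)*(x + 4)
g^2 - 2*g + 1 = (g - 1)^2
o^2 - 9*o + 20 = (o - 5)*(o - 4)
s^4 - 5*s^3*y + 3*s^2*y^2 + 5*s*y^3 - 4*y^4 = (s - 4*y)*(s - y)^2*(s + y)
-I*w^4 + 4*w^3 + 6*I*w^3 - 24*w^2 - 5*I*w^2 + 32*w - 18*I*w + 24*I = (w - 4)*(w - 2)*(w + 3*I)*(-I*w + 1)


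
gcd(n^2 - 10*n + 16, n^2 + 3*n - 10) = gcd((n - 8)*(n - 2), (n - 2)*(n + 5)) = n - 2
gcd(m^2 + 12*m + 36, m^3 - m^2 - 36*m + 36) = m + 6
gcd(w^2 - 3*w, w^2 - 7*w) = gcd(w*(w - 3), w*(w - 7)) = w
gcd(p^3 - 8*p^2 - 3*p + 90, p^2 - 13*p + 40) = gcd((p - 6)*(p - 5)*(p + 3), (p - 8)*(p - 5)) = p - 5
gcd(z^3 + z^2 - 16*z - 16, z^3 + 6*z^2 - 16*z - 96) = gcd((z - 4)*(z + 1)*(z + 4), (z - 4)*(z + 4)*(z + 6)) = z^2 - 16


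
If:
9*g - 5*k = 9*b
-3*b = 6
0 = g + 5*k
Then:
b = -2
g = -9/5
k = 9/25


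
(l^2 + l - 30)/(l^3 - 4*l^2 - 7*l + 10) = (l + 6)/(l^2 + l - 2)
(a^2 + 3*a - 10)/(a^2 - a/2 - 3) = 2*(a + 5)/(2*a + 3)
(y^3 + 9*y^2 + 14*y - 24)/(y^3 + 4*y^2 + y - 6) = (y^2 + 10*y + 24)/(y^2 + 5*y + 6)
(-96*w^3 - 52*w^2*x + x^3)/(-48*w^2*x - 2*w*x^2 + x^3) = (2*w + x)/x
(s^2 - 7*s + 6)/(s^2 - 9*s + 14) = (s^2 - 7*s + 6)/(s^2 - 9*s + 14)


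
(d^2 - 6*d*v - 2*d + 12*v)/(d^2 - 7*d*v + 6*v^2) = (2 - d)/(-d + v)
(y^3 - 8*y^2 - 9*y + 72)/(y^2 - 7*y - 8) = (y^2 - 9)/(y + 1)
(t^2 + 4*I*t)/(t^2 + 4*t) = (t + 4*I)/(t + 4)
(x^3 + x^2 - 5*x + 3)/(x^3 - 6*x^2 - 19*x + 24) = (x - 1)/(x - 8)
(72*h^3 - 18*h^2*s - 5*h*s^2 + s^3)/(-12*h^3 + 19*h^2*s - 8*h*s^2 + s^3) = (-24*h^2 - 2*h*s + s^2)/(4*h^2 - 5*h*s + s^2)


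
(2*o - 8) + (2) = 2*o - 6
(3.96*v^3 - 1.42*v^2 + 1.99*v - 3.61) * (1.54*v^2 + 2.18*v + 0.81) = 6.0984*v^5 + 6.446*v^4 + 3.1766*v^3 - 2.3714*v^2 - 6.2579*v - 2.9241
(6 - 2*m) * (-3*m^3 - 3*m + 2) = 6*m^4 - 18*m^3 + 6*m^2 - 22*m + 12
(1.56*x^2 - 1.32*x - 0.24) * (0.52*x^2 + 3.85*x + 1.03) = 0.8112*x^4 + 5.3196*x^3 - 3.6*x^2 - 2.2836*x - 0.2472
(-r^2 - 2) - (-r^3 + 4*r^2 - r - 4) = r^3 - 5*r^2 + r + 2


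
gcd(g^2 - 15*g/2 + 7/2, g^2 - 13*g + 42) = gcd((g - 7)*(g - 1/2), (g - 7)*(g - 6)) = g - 7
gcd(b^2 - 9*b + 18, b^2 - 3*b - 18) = b - 6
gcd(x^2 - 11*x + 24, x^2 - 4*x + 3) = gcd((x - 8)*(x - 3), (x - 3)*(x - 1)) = x - 3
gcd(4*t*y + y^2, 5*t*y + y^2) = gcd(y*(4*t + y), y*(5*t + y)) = y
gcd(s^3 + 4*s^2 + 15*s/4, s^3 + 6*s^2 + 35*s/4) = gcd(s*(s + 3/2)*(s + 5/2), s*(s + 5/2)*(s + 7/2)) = s^2 + 5*s/2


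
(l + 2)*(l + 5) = l^2 + 7*l + 10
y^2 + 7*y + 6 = (y + 1)*(y + 6)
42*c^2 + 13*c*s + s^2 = (6*c + s)*(7*c + s)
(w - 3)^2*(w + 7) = w^3 + w^2 - 33*w + 63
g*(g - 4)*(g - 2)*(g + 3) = g^4 - 3*g^3 - 10*g^2 + 24*g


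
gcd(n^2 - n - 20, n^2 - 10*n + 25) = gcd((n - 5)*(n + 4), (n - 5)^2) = n - 5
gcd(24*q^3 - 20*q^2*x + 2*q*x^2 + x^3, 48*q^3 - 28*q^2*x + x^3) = -12*q^2 + 4*q*x + x^2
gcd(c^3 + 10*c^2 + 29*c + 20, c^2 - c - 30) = c + 5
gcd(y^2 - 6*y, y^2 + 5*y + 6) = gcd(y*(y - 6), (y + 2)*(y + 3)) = 1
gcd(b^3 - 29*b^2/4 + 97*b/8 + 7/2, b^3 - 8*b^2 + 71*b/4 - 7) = b^2 - 15*b/2 + 14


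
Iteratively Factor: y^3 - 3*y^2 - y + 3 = (y + 1)*(y^2 - 4*y + 3) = (y - 3)*(y + 1)*(y - 1)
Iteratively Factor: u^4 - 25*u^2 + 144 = (u + 3)*(u^3 - 3*u^2 - 16*u + 48) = (u - 3)*(u + 3)*(u^2 - 16) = (u - 4)*(u - 3)*(u + 3)*(u + 4)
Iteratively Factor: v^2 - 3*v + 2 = (v - 1)*(v - 2)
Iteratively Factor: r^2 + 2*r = (r + 2)*(r)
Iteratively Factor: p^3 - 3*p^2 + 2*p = (p - 1)*(p^2 - 2*p) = p*(p - 1)*(p - 2)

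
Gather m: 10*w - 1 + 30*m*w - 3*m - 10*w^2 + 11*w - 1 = m*(30*w - 3) - 10*w^2 + 21*w - 2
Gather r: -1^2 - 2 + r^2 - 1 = r^2 - 4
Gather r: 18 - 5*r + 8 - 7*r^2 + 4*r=-7*r^2 - r + 26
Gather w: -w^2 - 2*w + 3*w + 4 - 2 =-w^2 + w + 2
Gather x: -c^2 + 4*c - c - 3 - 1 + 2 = -c^2 + 3*c - 2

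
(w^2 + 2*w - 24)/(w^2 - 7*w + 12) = (w + 6)/(w - 3)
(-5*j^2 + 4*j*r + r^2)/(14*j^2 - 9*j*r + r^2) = (-5*j^2 + 4*j*r + r^2)/(14*j^2 - 9*j*r + r^2)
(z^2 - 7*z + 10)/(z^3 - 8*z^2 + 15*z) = (z - 2)/(z*(z - 3))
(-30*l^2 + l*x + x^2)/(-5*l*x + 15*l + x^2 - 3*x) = (6*l + x)/(x - 3)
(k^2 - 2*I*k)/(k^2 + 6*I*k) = (k - 2*I)/(k + 6*I)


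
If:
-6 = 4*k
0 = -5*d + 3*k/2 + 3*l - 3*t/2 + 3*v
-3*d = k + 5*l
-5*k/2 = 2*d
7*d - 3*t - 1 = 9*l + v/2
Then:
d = 15/8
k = -3/2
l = -33/40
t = 344/65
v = 191/26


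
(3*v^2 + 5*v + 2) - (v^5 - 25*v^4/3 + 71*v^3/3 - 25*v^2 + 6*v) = -v^5 + 25*v^4/3 - 71*v^3/3 + 28*v^2 - v + 2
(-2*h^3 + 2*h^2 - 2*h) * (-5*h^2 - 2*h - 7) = 10*h^5 - 6*h^4 + 20*h^3 - 10*h^2 + 14*h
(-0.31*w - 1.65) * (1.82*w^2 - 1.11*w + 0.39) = -0.5642*w^3 - 2.6589*w^2 + 1.7106*w - 0.6435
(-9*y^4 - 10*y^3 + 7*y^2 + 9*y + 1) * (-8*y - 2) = 72*y^5 + 98*y^4 - 36*y^3 - 86*y^2 - 26*y - 2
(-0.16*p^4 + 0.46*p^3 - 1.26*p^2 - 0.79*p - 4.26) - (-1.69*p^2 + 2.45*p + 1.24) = -0.16*p^4 + 0.46*p^3 + 0.43*p^2 - 3.24*p - 5.5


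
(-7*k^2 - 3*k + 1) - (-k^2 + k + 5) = -6*k^2 - 4*k - 4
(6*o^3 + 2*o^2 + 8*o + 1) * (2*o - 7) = 12*o^4 - 38*o^3 + 2*o^2 - 54*o - 7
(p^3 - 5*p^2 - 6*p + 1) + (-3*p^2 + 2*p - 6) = p^3 - 8*p^2 - 4*p - 5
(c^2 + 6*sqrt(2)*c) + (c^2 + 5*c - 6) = 2*c^2 + 5*c + 6*sqrt(2)*c - 6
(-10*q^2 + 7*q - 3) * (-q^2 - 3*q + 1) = 10*q^4 + 23*q^3 - 28*q^2 + 16*q - 3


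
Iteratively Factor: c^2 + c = (c)*(c + 1)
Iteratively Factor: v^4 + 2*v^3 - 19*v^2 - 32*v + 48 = (v + 3)*(v^3 - v^2 - 16*v + 16) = (v + 3)*(v + 4)*(v^2 - 5*v + 4) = (v - 1)*(v + 3)*(v + 4)*(v - 4)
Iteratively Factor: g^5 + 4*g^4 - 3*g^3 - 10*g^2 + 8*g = (g - 1)*(g^4 + 5*g^3 + 2*g^2 - 8*g) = (g - 1)*(g + 2)*(g^3 + 3*g^2 - 4*g) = (g - 1)^2*(g + 2)*(g^2 + 4*g) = g*(g - 1)^2*(g + 2)*(g + 4)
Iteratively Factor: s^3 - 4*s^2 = (s - 4)*(s^2) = s*(s - 4)*(s)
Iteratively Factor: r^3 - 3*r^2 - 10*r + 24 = (r + 3)*(r^2 - 6*r + 8) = (r - 2)*(r + 3)*(r - 4)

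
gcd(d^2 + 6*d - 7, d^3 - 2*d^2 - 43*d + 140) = d + 7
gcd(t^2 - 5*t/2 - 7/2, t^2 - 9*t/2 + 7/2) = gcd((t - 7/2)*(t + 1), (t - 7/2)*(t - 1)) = t - 7/2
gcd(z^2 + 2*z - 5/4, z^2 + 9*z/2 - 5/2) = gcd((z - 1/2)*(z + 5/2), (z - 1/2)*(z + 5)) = z - 1/2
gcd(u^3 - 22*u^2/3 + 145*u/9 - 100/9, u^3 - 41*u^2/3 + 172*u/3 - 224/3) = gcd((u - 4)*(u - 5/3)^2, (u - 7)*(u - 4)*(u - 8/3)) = u - 4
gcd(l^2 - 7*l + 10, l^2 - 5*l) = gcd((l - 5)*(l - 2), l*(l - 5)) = l - 5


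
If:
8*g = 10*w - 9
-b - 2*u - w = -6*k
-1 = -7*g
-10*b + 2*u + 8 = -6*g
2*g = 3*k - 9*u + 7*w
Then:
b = 171/158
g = 1/7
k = 1872/2765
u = 1087/1106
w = 71/70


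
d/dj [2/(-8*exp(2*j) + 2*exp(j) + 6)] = (8*exp(j) - 1)*exp(j)/(-4*exp(2*j) + exp(j) + 3)^2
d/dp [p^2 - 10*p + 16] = 2*p - 10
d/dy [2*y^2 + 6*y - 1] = 4*y + 6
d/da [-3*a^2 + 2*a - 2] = 2 - 6*a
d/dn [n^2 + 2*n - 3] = 2*n + 2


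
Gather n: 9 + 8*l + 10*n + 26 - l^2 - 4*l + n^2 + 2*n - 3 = -l^2 + 4*l + n^2 + 12*n + 32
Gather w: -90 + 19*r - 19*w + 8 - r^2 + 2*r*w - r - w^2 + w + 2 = -r^2 + 18*r - w^2 + w*(2*r - 18) - 80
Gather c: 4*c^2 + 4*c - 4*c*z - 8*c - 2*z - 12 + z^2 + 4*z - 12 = 4*c^2 + c*(-4*z - 4) + z^2 + 2*z - 24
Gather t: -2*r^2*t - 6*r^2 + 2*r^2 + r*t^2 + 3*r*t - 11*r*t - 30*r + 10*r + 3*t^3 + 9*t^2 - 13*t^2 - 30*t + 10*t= -4*r^2 - 20*r + 3*t^3 + t^2*(r - 4) + t*(-2*r^2 - 8*r - 20)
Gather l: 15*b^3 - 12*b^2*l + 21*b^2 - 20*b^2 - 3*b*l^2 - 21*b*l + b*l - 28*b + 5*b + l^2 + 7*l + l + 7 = 15*b^3 + b^2 - 23*b + l^2*(1 - 3*b) + l*(-12*b^2 - 20*b + 8) + 7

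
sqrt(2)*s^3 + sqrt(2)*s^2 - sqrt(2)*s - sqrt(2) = (s - 1)*(s + 1)*(sqrt(2)*s + sqrt(2))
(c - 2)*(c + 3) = c^2 + c - 6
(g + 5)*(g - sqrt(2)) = g^2 - sqrt(2)*g + 5*g - 5*sqrt(2)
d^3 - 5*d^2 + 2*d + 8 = (d - 4)*(d - 2)*(d + 1)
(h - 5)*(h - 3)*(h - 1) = h^3 - 9*h^2 + 23*h - 15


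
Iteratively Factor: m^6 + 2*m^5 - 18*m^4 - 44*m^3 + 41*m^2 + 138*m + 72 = (m + 3)*(m^5 - m^4 - 15*m^3 + m^2 + 38*m + 24) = (m + 3)^2*(m^4 - 4*m^3 - 3*m^2 + 10*m + 8) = (m + 1)*(m + 3)^2*(m^3 - 5*m^2 + 2*m + 8) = (m - 4)*(m + 1)*(m + 3)^2*(m^2 - m - 2) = (m - 4)*(m - 2)*(m + 1)*(m + 3)^2*(m + 1)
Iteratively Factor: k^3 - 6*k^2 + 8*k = (k - 4)*(k^2 - 2*k) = (k - 4)*(k - 2)*(k)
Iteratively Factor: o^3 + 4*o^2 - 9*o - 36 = (o + 4)*(o^2 - 9) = (o - 3)*(o + 4)*(o + 3)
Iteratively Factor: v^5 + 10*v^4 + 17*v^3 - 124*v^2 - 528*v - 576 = (v + 4)*(v^4 + 6*v^3 - 7*v^2 - 96*v - 144) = (v + 3)*(v + 4)*(v^3 + 3*v^2 - 16*v - 48) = (v + 3)^2*(v + 4)*(v^2 - 16) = (v - 4)*(v + 3)^2*(v + 4)*(v + 4)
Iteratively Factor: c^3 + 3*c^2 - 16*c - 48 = (c - 4)*(c^2 + 7*c + 12) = (c - 4)*(c + 4)*(c + 3)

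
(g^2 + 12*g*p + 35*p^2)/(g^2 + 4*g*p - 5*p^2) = (-g - 7*p)/(-g + p)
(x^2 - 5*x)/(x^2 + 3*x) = (x - 5)/(x + 3)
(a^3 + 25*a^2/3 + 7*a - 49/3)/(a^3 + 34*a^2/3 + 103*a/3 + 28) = (3*a^2 + 4*a - 7)/(3*a^2 + 13*a + 12)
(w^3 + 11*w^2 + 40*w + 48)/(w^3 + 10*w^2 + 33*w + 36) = (w + 4)/(w + 3)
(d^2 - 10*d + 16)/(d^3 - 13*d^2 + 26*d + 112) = (d - 2)/(d^2 - 5*d - 14)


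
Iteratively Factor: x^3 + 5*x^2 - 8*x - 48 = (x + 4)*(x^2 + x - 12) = (x - 3)*(x + 4)*(x + 4)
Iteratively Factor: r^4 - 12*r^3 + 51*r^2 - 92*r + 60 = (r - 3)*(r^3 - 9*r^2 + 24*r - 20) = (r - 3)*(r - 2)*(r^2 - 7*r + 10) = (r - 5)*(r - 3)*(r - 2)*(r - 2)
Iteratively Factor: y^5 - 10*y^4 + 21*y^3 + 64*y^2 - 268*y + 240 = (y + 3)*(y^4 - 13*y^3 + 60*y^2 - 116*y + 80) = (y - 2)*(y + 3)*(y^3 - 11*y^2 + 38*y - 40) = (y - 4)*(y - 2)*(y + 3)*(y^2 - 7*y + 10) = (y - 5)*(y - 4)*(y - 2)*(y + 3)*(y - 2)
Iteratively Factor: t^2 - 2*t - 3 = (t - 3)*(t + 1)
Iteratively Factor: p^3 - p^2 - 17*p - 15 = (p - 5)*(p^2 + 4*p + 3) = (p - 5)*(p + 1)*(p + 3)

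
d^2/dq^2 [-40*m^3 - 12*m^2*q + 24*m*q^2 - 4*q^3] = 48*m - 24*q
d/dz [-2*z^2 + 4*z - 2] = 4 - 4*z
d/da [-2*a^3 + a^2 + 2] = 2*a*(1 - 3*a)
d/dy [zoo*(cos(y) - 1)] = zoo*sin(y)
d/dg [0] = 0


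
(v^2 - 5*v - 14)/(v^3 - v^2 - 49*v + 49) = (v + 2)/(v^2 + 6*v - 7)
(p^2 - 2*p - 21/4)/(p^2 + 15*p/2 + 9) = (p - 7/2)/(p + 6)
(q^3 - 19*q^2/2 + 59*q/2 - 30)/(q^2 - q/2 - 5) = (q^2 - 7*q + 12)/(q + 2)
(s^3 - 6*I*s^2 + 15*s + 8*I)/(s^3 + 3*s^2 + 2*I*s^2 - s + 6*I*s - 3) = (s - 8*I)/(s + 3)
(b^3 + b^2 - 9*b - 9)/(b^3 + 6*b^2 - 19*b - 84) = (b^2 - 2*b - 3)/(b^2 + 3*b - 28)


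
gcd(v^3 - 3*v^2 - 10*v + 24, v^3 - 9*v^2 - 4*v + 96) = v^2 - v - 12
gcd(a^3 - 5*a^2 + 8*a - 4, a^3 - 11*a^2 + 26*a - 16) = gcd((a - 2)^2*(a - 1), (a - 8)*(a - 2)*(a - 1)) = a^2 - 3*a + 2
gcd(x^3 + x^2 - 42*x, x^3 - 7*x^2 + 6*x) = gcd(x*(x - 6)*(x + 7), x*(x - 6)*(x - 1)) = x^2 - 6*x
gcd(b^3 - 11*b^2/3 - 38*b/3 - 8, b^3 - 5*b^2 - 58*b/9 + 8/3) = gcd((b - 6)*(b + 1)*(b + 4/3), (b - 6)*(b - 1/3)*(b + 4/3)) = b^2 - 14*b/3 - 8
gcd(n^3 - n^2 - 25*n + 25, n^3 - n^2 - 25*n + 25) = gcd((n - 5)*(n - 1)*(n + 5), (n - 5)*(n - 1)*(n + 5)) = n^3 - n^2 - 25*n + 25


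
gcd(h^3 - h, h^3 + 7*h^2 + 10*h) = h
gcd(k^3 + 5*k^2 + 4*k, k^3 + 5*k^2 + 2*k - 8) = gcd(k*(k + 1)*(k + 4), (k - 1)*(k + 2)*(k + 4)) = k + 4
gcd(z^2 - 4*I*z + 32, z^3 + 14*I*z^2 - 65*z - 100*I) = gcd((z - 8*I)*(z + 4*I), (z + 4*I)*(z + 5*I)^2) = z + 4*I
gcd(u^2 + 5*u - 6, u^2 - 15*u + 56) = 1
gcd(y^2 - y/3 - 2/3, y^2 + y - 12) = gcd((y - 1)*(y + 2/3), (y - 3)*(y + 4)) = 1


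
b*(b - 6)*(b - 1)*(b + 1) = b^4 - 6*b^3 - b^2 + 6*b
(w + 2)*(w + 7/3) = w^2 + 13*w/3 + 14/3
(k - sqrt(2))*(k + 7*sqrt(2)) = k^2 + 6*sqrt(2)*k - 14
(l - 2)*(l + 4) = l^2 + 2*l - 8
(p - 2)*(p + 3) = p^2 + p - 6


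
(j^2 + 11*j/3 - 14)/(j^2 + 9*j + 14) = (j^2 + 11*j/3 - 14)/(j^2 + 9*j + 14)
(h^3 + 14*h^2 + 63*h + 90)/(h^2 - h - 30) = (h^2 + 9*h + 18)/(h - 6)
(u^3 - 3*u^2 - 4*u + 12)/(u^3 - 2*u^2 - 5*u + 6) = (u - 2)/(u - 1)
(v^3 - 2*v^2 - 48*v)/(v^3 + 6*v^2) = (v - 8)/v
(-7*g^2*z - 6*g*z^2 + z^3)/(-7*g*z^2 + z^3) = (g + z)/z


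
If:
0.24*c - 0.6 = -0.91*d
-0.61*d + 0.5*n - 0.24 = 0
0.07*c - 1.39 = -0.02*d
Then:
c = 21.27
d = -4.95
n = -5.56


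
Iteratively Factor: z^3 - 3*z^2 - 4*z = (z - 4)*(z^2 + z) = (z - 4)*(z + 1)*(z)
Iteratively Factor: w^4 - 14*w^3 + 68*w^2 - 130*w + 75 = (w - 1)*(w^3 - 13*w^2 + 55*w - 75) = (w - 5)*(w - 1)*(w^2 - 8*w + 15) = (w - 5)^2*(w - 1)*(w - 3)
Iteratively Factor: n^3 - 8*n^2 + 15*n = (n - 3)*(n^2 - 5*n) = n*(n - 3)*(n - 5)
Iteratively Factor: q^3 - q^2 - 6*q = (q - 3)*(q^2 + 2*q) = q*(q - 3)*(q + 2)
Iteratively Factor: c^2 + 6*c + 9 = (c + 3)*(c + 3)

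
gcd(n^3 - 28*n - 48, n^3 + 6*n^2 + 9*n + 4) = n + 4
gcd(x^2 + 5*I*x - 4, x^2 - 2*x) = 1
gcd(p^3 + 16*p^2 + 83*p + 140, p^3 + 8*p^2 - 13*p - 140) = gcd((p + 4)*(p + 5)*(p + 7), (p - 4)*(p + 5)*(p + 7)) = p^2 + 12*p + 35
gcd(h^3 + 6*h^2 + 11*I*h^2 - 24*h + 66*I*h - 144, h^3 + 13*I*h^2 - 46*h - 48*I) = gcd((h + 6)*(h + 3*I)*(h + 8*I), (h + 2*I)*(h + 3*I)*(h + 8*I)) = h^2 + 11*I*h - 24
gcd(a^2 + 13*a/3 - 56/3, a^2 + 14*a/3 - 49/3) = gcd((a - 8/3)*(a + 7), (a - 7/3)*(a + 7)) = a + 7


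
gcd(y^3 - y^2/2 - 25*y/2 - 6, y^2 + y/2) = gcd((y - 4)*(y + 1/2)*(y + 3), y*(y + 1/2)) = y + 1/2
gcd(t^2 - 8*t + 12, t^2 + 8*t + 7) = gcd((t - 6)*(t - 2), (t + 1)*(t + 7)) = 1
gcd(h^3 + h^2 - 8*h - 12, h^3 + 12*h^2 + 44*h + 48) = h + 2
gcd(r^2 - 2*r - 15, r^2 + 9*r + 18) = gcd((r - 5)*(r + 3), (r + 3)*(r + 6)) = r + 3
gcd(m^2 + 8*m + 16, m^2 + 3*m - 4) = m + 4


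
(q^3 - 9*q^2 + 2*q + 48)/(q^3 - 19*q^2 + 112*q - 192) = (q + 2)/(q - 8)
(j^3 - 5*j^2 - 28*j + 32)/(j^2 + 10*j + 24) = (j^2 - 9*j + 8)/(j + 6)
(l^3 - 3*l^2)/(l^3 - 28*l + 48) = l^2*(l - 3)/(l^3 - 28*l + 48)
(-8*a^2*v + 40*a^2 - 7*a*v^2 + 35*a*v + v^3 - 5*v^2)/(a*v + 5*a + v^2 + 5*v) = (-8*a*v + 40*a + v^2 - 5*v)/(v + 5)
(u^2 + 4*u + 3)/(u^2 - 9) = (u + 1)/(u - 3)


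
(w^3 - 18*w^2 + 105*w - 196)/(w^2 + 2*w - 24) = (w^2 - 14*w + 49)/(w + 6)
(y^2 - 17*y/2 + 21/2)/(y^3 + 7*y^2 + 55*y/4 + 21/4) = 2*(2*y^2 - 17*y + 21)/(4*y^3 + 28*y^2 + 55*y + 21)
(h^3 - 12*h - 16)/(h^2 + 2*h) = h - 2 - 8/h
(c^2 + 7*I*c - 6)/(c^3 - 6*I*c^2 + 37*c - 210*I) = (c + I)/(c^2 - 12*I*c - 35)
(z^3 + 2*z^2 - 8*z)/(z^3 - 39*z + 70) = z*(z + 4)/(z^2 + 2*z - 35)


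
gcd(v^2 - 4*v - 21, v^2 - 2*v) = 1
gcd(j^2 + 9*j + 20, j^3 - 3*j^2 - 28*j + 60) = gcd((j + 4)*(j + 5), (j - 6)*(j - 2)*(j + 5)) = j + 5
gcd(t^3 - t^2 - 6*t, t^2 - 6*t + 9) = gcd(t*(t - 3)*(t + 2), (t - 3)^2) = t - 3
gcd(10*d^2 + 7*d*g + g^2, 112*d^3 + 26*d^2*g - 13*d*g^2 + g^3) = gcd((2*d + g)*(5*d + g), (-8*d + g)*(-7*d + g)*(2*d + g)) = 2*d + g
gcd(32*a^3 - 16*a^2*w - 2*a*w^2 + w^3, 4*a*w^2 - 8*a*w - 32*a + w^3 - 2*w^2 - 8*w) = 4*a + w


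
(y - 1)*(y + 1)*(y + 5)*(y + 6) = y^4 + 11*y^3 + 29*y^2 - 11*y - 30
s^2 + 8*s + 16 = (s + 4)^2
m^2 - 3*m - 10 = (m - 5)*(m + 2)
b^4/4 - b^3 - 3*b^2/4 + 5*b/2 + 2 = (b/4 + 1/4)*(b - 4)*(b - 2)*(b + 1)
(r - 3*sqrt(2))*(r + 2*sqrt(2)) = r^2 - sqrt(2)*r - 12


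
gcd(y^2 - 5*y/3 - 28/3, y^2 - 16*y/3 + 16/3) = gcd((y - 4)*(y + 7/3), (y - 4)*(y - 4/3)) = y - 4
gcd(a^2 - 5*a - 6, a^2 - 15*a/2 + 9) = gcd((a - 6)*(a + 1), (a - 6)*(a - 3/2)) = a - 6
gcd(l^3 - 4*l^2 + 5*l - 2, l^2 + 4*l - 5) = l - 1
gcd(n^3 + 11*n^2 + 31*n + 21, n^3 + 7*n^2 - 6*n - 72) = 1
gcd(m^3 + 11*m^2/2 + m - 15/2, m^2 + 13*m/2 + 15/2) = m^2 + 13*m/2 + 15/2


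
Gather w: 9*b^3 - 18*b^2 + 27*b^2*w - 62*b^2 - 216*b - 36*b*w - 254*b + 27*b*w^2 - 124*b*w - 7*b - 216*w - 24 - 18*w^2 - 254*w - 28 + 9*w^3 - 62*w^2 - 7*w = 9*b^3 - 80*b^2 - 477*b + 9*w^3 + w^2*(27*b - 80) + w*(27*b^2 - 160*b - 477) - 52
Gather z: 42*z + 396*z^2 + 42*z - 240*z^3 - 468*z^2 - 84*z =-240*z^3 - 72*z^2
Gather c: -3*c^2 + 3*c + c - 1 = -3*c^2 + 4*c - 1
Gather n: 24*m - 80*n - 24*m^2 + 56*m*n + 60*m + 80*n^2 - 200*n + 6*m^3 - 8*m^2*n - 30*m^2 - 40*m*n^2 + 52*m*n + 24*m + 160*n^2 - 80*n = 6*m^3 - 54*m^2 + 108*m + n^2*(240 - 40*m) + n*(-8*m^2 + 108*m - 360)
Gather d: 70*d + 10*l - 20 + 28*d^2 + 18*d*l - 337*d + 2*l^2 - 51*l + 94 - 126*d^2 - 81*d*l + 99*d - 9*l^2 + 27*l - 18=-98*d^2 + d*(-63*l - 168) - 7*l^2 - 14*l + 56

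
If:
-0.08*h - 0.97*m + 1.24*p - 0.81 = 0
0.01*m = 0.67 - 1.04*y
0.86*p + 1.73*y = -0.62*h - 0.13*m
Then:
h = 121.031996179561*y - 80.4541547277937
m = 67.0 - 104.0*y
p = 47.8739255014327 - 73.5463228271251*y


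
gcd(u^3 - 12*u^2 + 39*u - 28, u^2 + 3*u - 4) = u - 1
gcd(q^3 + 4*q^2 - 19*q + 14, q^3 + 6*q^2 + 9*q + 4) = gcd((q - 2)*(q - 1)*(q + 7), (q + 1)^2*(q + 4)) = 1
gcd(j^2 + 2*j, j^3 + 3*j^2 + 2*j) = j^2 + 2*j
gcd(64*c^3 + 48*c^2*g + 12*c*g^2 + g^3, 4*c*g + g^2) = 4*c + g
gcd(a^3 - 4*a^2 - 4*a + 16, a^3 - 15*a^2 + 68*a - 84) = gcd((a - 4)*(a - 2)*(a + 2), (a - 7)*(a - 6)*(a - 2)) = a - 2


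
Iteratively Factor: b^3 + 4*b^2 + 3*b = (b + 3)*(b^2 + b) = (b + 1)*(b + 3)*(b)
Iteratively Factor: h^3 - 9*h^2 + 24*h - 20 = (h - 2)*(h^2 - 7*h + 10) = (h - 5)*(h - 2)*(h - 2)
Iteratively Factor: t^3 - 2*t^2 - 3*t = (t + 1)*(t^2 - 3*t) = t*(t + 1)*(t - 3)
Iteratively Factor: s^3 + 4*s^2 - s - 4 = (s - 1)*(s^2 + 5*s + 4) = (s - 1)*(s + 1)*(s + 4)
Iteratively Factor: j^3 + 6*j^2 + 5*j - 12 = (j - 1)*(j^2 + 7*j + 12) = (j - 1)*(j + 4)*(j + 3)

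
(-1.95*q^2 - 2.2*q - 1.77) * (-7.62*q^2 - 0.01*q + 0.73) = 14.859*q^4 + 16.7835*q^3 + 12.0859*q^2 - 1.5883*q - 1.2921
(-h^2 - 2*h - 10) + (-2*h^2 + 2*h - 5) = -3*h^2 - 15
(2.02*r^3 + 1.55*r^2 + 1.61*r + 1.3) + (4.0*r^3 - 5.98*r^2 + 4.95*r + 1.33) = 6.02*r^3 - 4.43*r^2 + 6.56*r + 2.63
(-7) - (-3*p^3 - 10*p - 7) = 3*p^3 + 10*p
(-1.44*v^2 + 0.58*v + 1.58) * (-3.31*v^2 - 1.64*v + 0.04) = 4.7664*v^4 + 0.4418*v^3 - 6.2386*v^2 - 2.568*v + 0.0632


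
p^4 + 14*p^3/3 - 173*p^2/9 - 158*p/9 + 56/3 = (p - 3)*(p - 2/3)*(p + 4/3)*(p + 7)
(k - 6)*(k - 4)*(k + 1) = k^3 - 9*k^2 + 14*k + 24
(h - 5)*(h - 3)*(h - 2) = h^3 - 10*h^2 + 31*h - 30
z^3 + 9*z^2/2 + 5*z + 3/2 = (z + 1/2)*(z + 1)*(z + 3)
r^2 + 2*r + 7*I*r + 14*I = (r + 2)*(r + 7*I)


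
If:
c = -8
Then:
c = -8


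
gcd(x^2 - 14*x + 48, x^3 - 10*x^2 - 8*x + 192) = x^2 - 14*x + 48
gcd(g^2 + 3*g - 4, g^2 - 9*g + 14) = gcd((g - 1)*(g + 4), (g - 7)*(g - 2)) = 1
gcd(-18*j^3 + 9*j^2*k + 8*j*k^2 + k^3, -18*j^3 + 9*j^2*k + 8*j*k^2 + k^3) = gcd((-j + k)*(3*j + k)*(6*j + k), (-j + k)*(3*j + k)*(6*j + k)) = 18*j^3 - 9*j^2*k - 8*j*k^2 - k^3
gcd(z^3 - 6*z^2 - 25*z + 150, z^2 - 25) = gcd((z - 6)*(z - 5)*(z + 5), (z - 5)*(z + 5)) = z^2 - 25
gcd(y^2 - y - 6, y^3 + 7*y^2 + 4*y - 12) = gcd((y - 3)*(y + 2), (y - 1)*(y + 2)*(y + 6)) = y + 2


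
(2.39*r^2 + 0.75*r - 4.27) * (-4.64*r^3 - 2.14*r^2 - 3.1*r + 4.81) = -11.0896*r^5 - 8.5946*r^4 + 10.7988*r^3 + 18.3087*r^2 + 16.8445*r - 20.5387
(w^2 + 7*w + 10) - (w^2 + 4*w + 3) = 3*w + 7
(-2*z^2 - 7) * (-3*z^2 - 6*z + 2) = 6*z^4 + 12*z^3 + 17*z^2 + 42*z - 14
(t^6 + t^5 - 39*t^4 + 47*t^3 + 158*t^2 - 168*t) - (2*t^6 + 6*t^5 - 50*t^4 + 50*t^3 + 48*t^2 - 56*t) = -t^6 - 5*t^5 + 11*t^4 - 3*t^3 + 110*t^2 - 112*t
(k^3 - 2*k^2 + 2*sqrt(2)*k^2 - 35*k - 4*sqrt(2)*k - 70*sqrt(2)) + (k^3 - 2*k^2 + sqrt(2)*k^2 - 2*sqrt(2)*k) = 2*k^3 - 4*k^2 + 3*sqrt(2)*k^2 - 35*k - 6*sqrt(2)*k - 70*sqrt(2)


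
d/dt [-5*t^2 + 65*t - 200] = 65 - 10*t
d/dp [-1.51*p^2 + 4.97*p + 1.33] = 4.97 - 3.02*p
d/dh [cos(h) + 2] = -sin(h)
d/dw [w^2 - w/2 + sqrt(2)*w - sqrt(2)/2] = 2*w - 1/2 + sqrt(2)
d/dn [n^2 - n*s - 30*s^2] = 2*n - s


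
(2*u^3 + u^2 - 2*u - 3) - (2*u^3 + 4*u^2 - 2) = -3*u^2 - 2*u - 1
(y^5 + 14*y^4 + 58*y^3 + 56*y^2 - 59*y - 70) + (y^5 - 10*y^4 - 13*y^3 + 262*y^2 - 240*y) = 2*y^5 + 4*y^4 + 45*y^3 + 318*y^2 - 299*y - 70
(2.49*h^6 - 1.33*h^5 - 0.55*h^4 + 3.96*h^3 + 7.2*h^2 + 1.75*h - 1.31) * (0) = 0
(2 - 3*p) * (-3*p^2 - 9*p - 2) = 9*p^3 + 21*p^2 - 12*p - 4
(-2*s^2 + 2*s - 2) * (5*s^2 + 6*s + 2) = -10*s^4 - 2*s^3 - 2*s^2 - 8*s - 4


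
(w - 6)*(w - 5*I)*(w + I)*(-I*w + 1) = -I*w^4 - 3*w^3 + 6*I*w^3 + 18*w^2 - 9*I*w^2 + 5*w + 54*I*w - 30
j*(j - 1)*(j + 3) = j^3 + 2*j^2 - 3*j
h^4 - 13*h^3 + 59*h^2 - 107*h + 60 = (h - 5)*(h - 4)*(h - 3)*(h - 1)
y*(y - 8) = y^2 - 8*y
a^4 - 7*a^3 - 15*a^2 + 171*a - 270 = (a - 6)*(a - 3)^2*(a + 5)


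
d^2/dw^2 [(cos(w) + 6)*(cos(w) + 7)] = -13*cos(w) - 2*cos(2*w)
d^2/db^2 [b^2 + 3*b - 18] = 2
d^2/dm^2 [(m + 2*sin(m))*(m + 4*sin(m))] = -6*m*sin(m) - 32*sin(m)^2 + 12*cos(m) + 18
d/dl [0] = 0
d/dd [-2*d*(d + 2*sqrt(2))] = -4*d - 4*sqrt(2)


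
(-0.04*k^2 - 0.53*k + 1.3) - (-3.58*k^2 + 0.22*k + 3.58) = 3.54*k^2 - 0.75*k - 2.28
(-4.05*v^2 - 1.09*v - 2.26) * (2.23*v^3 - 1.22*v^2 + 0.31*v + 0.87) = -9.0315*v^5 + 2.5103*v^4 - 4.9655*v^3 - 1.1042*v^2 - 1.6489*v - 1.9662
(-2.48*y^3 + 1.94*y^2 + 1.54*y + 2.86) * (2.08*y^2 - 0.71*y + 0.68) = -5.1584*y^5 + 5.796*y^4 + 0.1394*y^3 + 6.1746*y^2 - 0.9834*y + 1.9448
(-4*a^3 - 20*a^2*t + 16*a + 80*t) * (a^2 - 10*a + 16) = -4*a^5 - 20*a^4*t + 40*a^4 + 200*a^3*t - 48*a^3 - 240*a^2*t - 160*a^2 - 800*a*t + 256*a + 1280*t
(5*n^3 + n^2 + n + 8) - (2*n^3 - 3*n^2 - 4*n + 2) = 3*n^3 + 4*n^2 + 5*n + 6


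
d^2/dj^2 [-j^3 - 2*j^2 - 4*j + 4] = -6*j - 4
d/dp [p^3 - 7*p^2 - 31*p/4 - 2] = 3*p^2 - 14*p - 31/4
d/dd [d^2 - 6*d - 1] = 2*d - 6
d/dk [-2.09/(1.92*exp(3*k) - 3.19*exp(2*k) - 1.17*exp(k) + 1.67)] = (12.0384*exp(2*k) - 13.3342*exp(k) - 2.4453)*exp(k)/(1.92*exp(3*k) - 3.19*exp(2*k) - 1.17*exp(k) + 1.67)^2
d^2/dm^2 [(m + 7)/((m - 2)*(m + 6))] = 2*(m^3 + 21*m^2 + 120*m + 244)/(m^6 + 12*m^5 + 12*m^4 - 224*m^3 - 144*m^2 + 1728*m - 1728)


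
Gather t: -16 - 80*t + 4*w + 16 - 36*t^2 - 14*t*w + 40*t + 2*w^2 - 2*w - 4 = -36*t^2 + t*(-14*w - 40) + 2*w^2 + 2*w - 4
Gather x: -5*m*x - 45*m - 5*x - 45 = -45*m + x*(-5*m - 5) - 45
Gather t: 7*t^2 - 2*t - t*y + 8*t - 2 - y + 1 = 7*t^2 + t*(6 - y) - y - 1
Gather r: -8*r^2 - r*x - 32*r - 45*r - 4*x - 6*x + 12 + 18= -8*r^2 + r*(-x - 77) - 10*x + 30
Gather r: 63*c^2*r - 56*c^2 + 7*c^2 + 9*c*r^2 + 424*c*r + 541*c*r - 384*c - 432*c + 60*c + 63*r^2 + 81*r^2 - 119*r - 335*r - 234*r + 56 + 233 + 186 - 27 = -49*c^2 - 756*c + r^2*(9*c + 144) + r*(63*c^2 + 965*c - 688) + 448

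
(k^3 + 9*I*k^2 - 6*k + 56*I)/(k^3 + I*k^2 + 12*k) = (k^2 + 5*I*k + 14)/(k*(k - 3*I))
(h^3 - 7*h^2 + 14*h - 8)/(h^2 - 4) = (h^2 - 5*h + 4)/(h + 2)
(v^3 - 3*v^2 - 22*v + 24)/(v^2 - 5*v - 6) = (v^2 + 3*v - 4)/(v + 1)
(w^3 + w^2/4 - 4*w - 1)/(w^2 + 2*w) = w - 7/4 - 1/(2*w)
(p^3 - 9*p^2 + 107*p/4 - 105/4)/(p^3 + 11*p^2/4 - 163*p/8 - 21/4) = 2*(2*p^2 - 11*p + 15)/(4*p^2 + 25*p + 6)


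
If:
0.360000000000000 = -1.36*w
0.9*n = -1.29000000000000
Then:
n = -1.43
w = -0.26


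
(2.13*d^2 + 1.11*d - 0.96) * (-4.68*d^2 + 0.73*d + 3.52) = -9.9684*d^4 - 3.6399*d^3 + 12.8007*d^2 + 3.2064*d - 3.3792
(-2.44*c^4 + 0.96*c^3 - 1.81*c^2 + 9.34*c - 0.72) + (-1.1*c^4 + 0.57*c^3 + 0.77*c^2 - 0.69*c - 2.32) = -3.54*c^4 + 1.53*c^3 - 1.04*c^2 + 8.65*c - 3.04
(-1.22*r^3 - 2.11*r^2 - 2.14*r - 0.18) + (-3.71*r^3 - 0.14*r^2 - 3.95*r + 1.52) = -4.93*r^3 - 2.25*r^2 - 6.09*r + 1.34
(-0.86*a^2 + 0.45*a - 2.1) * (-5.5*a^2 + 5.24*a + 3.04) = 4.73*a^4 - 6.9814*a^3 + 11.2936*a^2 - 9.636*a - 6.384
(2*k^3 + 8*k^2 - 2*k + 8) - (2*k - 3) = 2*k^3 + 8*k^2 - 4*k + 11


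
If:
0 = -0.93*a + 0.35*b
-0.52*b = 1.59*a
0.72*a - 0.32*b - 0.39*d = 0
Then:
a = 0.00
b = 0.00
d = 0.00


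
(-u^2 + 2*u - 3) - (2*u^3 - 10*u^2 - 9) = -2*u^3 + 9*u^2 + 2*u + 6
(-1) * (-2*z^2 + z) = 2*z^2 - z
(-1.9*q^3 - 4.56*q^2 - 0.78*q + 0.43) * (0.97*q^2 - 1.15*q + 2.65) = -1.843*q^5 - 2.2382*q^4 - 0.5476*q^3 - 10.7699*q^2 - 2.5615*q + 1.1395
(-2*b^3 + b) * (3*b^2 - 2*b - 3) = -6*b^5 + 4*b^4 + 9*b^3 - 2*b^2 - 3*b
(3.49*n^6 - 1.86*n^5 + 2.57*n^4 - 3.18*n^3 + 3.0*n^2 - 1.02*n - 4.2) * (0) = 0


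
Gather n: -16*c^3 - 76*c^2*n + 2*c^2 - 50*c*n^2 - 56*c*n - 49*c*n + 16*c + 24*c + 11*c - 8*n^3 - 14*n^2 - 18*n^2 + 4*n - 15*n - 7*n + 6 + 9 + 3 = -16*c^3 + 2*c^2 + 51*c - 8*n^3 + n^2*(-50*c - 32) + n*(-76*c^2 - 105*c - 18) + 18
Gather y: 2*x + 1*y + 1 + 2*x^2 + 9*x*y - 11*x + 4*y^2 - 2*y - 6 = 2*x^2 - 9*x + 4*y^2 + y*(9*x - 1) - 5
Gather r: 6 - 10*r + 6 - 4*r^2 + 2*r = -4*r^2 - 8*r + 12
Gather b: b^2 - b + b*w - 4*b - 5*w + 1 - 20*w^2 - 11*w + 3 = b^2 + b*(w - 5) - 20*w^2 - 16*w + 4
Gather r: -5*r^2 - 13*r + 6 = -5*r^2 - 13*r + 6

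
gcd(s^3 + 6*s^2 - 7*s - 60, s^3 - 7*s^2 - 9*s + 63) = s - 3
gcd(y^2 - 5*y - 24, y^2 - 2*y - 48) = y - 8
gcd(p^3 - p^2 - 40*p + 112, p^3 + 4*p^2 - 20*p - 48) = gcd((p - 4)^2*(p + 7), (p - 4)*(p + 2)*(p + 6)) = p - 4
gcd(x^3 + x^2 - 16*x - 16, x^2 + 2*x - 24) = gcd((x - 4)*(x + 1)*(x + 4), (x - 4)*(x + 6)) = x - 4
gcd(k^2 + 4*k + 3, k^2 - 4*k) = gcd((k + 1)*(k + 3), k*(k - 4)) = 1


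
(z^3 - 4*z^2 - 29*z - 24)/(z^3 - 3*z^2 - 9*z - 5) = (z^2 - 5*z - 24)/(z^2 - 4*z - 5)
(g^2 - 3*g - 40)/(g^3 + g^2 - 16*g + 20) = (g - 8)/(g^2 - 4*g + 4)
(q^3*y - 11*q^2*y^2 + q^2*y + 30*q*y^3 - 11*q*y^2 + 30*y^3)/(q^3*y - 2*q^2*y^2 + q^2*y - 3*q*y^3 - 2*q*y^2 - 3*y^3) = (-q^2 + 11*q*y - 30*y^2)/(-q^2 + 2*q*y + 3*y^2)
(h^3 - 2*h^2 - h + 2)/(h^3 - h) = (h - 2)/h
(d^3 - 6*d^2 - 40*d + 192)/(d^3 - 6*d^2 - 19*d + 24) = (d^2 + 2*d - 24)/(d^2 + 2*d - 3)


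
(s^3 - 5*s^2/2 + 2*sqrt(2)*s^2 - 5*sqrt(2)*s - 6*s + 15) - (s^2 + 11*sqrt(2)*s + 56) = s^3 - 7*s^2/2 + 2*sqrt(2)*s^2 - 16*sqrt(2)*s - 6*s - 41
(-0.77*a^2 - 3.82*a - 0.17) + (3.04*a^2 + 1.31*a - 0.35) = 2.27*a^2 - 2.51*a - 0.52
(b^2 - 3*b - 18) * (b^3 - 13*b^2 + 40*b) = b^5 - 16*b^4 + 61*b^3 + 114*b^2 - 720*b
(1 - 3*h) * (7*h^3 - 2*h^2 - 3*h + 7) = -21*h^4 + 13*h^3 + 7*h^2 - 24*h + 7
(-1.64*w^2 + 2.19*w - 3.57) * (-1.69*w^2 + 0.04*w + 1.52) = 2.7716*w^4 - 3.7667*w^3 + 3.6281*w^2 + 3.186*w - 5.4264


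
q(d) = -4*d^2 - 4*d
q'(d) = -8*d - 4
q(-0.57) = 0.98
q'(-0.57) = 0.56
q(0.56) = -3.49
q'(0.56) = -8.48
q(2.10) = -26.04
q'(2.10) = -20.80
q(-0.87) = 0.45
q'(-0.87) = 2.96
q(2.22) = -28.59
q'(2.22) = -21.76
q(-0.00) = 0.00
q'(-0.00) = -4.00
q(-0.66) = 0.90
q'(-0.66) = 1.28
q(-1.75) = -5.25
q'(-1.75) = 10.00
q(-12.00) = -528.00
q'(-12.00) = 92.00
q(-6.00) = -120.00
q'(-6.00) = 44.00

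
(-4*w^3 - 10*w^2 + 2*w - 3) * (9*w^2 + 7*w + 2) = -36*w^5 - 118*w^4 - 60*w^3 - 33*w^2 - 17*w - 6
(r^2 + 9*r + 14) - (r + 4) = r^2 + 8*r + 10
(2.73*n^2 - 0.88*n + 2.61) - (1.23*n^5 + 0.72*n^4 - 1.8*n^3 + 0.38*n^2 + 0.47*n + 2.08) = -1.23*n^5 - 0.72*n^4 + 1.8*n^3 + 2.35*n^2 - 1.35*n + 0.53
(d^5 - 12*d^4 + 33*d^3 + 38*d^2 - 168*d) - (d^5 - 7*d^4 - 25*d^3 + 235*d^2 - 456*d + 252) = -5*d^4 + 58*d^3 - 197*d^2 + 288*d - 252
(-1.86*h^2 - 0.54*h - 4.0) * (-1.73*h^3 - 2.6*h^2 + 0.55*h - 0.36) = 3.2178*h^5 + 5.7702*h^4 + 7.301*h^3 + 10.7726*h^2 - 2.0056*h + 1.44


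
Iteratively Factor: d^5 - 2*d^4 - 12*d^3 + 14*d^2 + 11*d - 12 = (d + 1)*(d^4 - 3*d^3 - 9*d^2 + 23*d - 12) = (d - 1)*(d + 1)*(d^3 - 2*d^2 - 11*d + 12) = (d - 1)*(d + 1)*(d + 3)*(d^2 - 5*d + 4) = (d - 1)^2*(d + 1)*(d + 3)*(d - 4)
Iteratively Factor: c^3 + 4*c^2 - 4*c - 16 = (c + 4)*(c^2 - 4) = (c - 2)*(c + 4)*(c + 2)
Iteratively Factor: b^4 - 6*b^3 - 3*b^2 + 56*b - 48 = (b - 4)*(b^3 - 2*b^2 - 11*b + 12) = (b - 4)*(b - 1)*(b^2 - b - 12) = (b - 4)^2*(b - 1)*(b + 3)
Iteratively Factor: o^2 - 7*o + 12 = (o - 4)*(o - 3)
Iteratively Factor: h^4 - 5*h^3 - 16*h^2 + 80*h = (h + 4)*(h^3 - 9*h^2 + 20*h) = (h - 5)*(h + 4)*(h^2 - 4*h) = (h - 5)*(h - 4)*(h + 4)*(h)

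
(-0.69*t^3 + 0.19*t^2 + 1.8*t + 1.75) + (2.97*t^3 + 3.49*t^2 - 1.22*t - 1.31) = 2.28*t^3 + 3.68*t^2 + 0.58*t + 0.44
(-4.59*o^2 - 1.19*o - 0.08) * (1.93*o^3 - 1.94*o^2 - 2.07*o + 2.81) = -8.8587*o^5 + 6.6079*o^4 + 11.6555*o^3 - 10.2794*o^2 - 3.1783*o - 0.2248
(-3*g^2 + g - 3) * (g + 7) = -3*g^3 - 20*g^2 + 4*g - 21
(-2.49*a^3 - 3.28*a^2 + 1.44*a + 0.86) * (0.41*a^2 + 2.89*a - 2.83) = -1.0209*a^5 - 8.5409*a^4 - 1.8421*a^3 + 13.7966*a^2 - 1.5898*a - 2.4338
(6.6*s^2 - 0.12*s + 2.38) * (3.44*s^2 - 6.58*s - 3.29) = 22.704*s^4 - 43.8408*s^3 - 12.7372*s^2 - 15.2656*s - 7.8302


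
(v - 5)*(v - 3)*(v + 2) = v^3 - 6*v^2 - v + 30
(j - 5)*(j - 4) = j^2 - 9*j + 20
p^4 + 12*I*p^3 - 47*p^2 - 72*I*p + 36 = (p + I)*(p + 2*I)*(p + 3*I)*(p + 6*I)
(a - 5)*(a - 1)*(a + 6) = a^3 - 31*a + 30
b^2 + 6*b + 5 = (b + 1)*(b + 5)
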